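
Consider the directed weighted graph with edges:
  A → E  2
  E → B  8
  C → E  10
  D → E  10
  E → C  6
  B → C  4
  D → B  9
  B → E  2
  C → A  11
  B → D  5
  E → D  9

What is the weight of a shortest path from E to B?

Paths from E to B:
E→D→B: 9 + 9 = 18
E→B: 8
Shortest: 8.

8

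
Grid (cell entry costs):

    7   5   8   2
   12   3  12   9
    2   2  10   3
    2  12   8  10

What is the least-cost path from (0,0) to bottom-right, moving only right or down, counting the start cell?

One optimal route is r0c0→r0c1→r1c1→r2c1→r2c2→r2c3→r3c3.
Its cost is 7 + 5 + 3 + 2 + 10 + 3 + 10 = 40.
For comparison, the top-then-right route costs 44.

40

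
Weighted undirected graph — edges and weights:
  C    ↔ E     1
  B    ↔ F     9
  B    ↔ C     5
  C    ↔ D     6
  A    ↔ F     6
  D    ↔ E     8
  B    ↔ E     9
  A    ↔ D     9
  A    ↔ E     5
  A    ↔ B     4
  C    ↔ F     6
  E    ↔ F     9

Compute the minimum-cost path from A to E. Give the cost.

5

Comparing a few candidate routes:
A - B - C - E: 4 + 5 + 1 = 10
A - E: 5
A - F - C - E: 6 + 6 + 1 = 13
A - B - E: 4 + 9 = 13
Shortest: 5.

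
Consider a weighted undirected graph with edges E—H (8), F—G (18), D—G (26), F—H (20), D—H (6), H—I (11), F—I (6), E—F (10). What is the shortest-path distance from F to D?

23

Candidate routes:
F → G → D: 18 + 26 = 44
F → I → H → D: 6 + 11 + 6 = 23
F → H → D: 20 + 6 = 26
F → E → H → D: 10 + 8 + 6 = 24
Best route has total 23.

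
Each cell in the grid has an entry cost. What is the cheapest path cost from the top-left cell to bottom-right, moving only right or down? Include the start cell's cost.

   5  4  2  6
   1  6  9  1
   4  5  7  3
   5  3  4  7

Best path: r0c0 -> r0c1 -> r0c2 -> r0c3 -> r1c3 -> r2c3 -> r3c3
Cost: 5 + 4 + 2 + 6 + 1 + 3 + 7 = 28

28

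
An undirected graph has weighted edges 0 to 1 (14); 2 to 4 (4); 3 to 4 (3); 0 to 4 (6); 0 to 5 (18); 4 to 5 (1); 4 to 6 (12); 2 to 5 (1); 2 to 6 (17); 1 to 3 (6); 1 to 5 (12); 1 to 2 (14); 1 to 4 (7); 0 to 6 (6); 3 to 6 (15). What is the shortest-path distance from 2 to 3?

5

A few of the 2→3 routes:
2 → 4 → 3: 4 + 3 = 7
2 → 5 → 4 → 3: 1 + 1 + 3 = 5
2 → 5 → 4 → 1 → 3: 1 + 1 + 7 + 6 = 15
Shortest: 5.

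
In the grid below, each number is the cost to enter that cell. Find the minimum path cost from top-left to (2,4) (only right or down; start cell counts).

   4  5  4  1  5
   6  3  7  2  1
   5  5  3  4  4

Path (0,0) → (0,1) → (0,2) → (0,3) → (1,3) → (1,4) → (2,4): 4 + 5 + 4 + 1 + 2 + 1 + 4 = 21.

21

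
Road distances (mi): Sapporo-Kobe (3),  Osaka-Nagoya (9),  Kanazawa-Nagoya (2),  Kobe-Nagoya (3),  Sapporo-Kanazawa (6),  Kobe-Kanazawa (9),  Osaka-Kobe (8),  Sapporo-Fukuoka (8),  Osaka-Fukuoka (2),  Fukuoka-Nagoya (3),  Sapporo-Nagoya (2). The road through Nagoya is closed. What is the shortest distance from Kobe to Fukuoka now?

Routes from Kobe to Fukuoka avoiding Nagoya:
Kobe → Sapporo → Fukuoka: 3 + 8 = 11
Kobe → Kanazawa → Sapporo → Fukuoka: 9 + 6 + 8 = 23
Kobe → Osaka → Fukuoka: 8 + 2 = 10
Best route has total 10 mi.

10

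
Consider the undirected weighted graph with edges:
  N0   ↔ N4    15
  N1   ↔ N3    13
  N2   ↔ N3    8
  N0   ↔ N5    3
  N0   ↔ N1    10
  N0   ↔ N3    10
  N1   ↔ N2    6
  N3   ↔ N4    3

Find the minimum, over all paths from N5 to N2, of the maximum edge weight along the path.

Some routes from N5 to N2:
N5 -> N0 -> N1 -> N3 -> N2: max(3, 10, 13, 8) = 13
N5 -> N0 -> N3 -> N2: max(3, 10, 8) = 10
N5 -> N0 -> N4 -> N3 -> N2: max(3, 15, 3, 8) = 15
N5 -> N0 -> N1 -> N2: max(3, 10, 6) = 10
N5 -> N0 -> N3 -> N1 -> N2: max(3, 10, 13, 6) = 13
Best route has worst link 10.

10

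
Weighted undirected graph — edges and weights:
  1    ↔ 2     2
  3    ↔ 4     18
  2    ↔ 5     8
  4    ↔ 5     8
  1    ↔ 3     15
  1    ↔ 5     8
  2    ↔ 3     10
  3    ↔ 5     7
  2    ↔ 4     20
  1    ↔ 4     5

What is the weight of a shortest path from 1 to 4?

Comparing a few candidate routes:
1 -> 2 -> 4: 2 + 20 = 22
1 -> 2 -> 5 -> 4: 2 + 8 + 8 = 18
1 -> 2 -> 3 -> 5 -> 4: 2 + 10 + 7 + 8 = 27
1 -> 4: 5
1 -> 5 -> 4: 8 + 8 = 16
Best route has total 5.

5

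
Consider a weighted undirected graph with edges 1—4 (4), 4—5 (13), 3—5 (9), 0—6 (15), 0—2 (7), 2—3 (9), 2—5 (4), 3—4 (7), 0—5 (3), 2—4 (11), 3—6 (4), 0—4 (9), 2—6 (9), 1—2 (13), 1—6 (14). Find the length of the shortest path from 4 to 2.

Some routes from 4 to 2:
4-2: 11
4-0-5-2: 9 + 3 + 4 = 16
4-0-2: 9 + 7 = 16
Shortest: 11.

11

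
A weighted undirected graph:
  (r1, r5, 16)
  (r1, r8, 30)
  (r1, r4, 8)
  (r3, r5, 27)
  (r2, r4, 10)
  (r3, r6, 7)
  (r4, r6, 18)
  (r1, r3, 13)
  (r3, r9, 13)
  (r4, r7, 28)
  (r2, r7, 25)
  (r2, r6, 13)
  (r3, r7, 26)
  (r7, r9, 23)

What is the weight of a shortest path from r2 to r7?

Checking several routes:
r2→r7: 25
r2→r6→r3→r7: 13 + 7 + 26 = 46
r2→r4→r7: 10 + 28 = 38
r2→r6→r3→r9→r7: 13 + 7 + 13 + 23 = 56
r2→r4→r1→r3→r7: 10 + 8 + 13 + 26 = 57
Best route has total 25.

25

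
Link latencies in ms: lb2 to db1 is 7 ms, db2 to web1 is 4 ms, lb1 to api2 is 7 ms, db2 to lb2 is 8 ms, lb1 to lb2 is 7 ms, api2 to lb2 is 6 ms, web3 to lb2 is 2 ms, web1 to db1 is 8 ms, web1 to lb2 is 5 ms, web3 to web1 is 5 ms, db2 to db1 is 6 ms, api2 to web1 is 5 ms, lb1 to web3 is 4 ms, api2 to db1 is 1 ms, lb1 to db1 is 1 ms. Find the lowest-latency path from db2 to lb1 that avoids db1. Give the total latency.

13

Checking several routes:
db2 -> lb2 -> web3 -> lb1: 8 + 2 + 4 = 14
db2 -> web1 -> lb2 -> web3 -> lb1: 4 + 5 + 2 + 4 = 15
db2 -> lb2 -> lb1: 8 + 7 = 15
db2 -> web1 -> api2 -> lb1: 4 + 5 + 7 = 16
db2 -> web1 -> web3 -> lb1: 4 + 5 + 4 = 13
The minimum is 13 ms.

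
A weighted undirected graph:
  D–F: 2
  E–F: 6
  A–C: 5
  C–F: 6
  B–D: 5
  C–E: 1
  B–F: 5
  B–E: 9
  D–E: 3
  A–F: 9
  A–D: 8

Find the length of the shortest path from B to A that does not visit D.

14

Some routes from B to A avoiding D:
B-E-F-A: 9 + 6 + 9 = 24
B-F-C-A: 5 + 6 + 5 = 16
B-F-E-C-A: 5 + 6 + 1 + 5 = 17
B-F-A: 5 + 9 = 14
B-E-C-F-A: 9 + 1 + 6 + 9 = 25
B-E-C-A: 9 + 1 + 5 = 15
Shortest: 14.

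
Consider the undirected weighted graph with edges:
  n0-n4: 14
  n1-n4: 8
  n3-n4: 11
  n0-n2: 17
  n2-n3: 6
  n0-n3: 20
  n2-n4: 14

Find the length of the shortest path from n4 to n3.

11

Some routes from n4 to n3:
n4 -> n2 -> n3: 14 + 6 = 20
n4 -> n3: 11
n4 -> n0 -> n3: 14 + 20 = 34
Best route has total 11.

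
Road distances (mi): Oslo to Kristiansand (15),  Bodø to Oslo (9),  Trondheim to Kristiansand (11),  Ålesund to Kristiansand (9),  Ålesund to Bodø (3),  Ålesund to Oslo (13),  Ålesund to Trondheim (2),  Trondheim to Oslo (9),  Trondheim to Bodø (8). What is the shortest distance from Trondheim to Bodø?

Some routes from Trondheim to Bodø:
Trondheim → Bodø: 8
Trondheim → Ålesund → Oslo → Bodø: 2 + 13 + 9 = 24
Trondheim → Oslo → Bodø: 9 + 9 = 18
Trondheim → Kristiansand → Ålesund → Bodø: 11 + 9 + 3 = 23
Trondheim → Ålesund → Bodø: 2 + 3 = 5
Trondheim → Oslo → Ålesund → Bodø: 9 + 13 + 3 = 25
Best route has total 5 mi.

5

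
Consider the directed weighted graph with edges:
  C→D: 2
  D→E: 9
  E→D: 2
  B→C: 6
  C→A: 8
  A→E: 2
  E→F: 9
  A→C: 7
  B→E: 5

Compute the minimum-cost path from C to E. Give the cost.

10

Routes from C to E:
C -> D -> E: 2 + 9 = 11
C -> A -> E: 8 + 2 = 10
Best route has total 10.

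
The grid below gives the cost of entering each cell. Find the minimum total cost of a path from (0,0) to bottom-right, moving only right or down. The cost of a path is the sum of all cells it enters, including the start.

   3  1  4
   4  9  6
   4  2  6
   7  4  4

21

Cheapest: r0c0 r1c0 r2c0 r2c1 r3c1 r3c2
  3 + 4 + 4 + 2 + 4 + 4 = 21
For comparison, the top-then-right route costs 24.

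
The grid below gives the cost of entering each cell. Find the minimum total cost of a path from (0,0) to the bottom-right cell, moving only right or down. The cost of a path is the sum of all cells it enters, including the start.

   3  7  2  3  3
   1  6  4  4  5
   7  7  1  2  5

One optimal route is (0,0) (1,0) (1,1) (1,2) (2,2) (2,3) (2,4).
Its cost is 3 + 1 + 6 + 4 + 1 + 2 + 5 = 22.
For comparison, the top-then-right route costs 28.

22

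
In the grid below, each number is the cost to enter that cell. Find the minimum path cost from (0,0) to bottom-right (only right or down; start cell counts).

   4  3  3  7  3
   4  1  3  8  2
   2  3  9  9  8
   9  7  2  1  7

28

Cheapest: [0,0]→[0,1]→[1,1]→[2,1]→[3,1]→[3,2]→[3,3]→[3,4]
  4 + 3 + 1 + 3 + 7 + 2 + 1 + 7 = 28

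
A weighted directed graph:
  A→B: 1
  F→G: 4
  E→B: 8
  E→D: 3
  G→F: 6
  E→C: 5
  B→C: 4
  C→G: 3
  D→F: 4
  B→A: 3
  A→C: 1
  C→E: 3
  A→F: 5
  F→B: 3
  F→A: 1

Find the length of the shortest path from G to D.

14

Candidate routes:
G→F→A→B→C→E→D: 6 + 1 + 1 + 4 + 3 + 3 = 18
G→F→B→A→C→E→D: 6 + 3 + 3 + 1 + 3 + 3 = 19
G→F→B→C→E→D: 6 + 3 + 4 + 3 + 3 = 19
G→F→A→C→E→D: 6 + 1 + 1 + 3 + 3 = 14
Best route has total 14.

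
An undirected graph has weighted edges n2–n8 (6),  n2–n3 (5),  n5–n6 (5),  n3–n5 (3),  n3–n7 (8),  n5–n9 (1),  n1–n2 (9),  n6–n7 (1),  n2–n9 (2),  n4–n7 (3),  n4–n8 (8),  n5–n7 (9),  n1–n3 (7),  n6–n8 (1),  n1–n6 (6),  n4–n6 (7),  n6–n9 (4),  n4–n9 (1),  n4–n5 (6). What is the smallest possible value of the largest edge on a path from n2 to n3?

A few of the n2→n3 routes:
n2 → n9 → n4 → n7 → n6 → n5 → n3: max(2, 1, 3, 1, 5, 3) = 5
n2 → n9 → n6 → n5 → n3: max(2, 4, 5, 3) = 5
n2 → n9 → n5 → n3: max(2, 1, 3) = 3
Smallest bottleneck: 3.

3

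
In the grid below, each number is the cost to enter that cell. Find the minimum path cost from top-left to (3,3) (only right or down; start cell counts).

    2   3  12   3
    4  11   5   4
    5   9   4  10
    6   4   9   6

36

Best path: r0c0 -> r1c0 -> r2c0 -> r3c0 -> r3c1 -> r3c2 -> r3c3
Cost: 2 + 4 + 5 + 6 + 4 + 9 + 6 = 36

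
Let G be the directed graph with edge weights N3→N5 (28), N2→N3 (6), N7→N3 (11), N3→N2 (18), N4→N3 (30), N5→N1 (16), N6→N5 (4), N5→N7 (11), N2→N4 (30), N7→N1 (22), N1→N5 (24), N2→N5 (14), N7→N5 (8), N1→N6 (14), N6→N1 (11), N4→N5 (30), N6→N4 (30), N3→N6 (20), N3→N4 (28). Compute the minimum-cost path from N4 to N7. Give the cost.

A few of the N4→N7 routes:
N4 → N5 → N7: 30 + 11 = 41
N4 → N3 → N6 → N5 → N7: 30 + 20 + 4 + 11 = 65
N4 → N3 → N5 → N7: 30 + 28 + 11 = 69
Shortest: 41.

41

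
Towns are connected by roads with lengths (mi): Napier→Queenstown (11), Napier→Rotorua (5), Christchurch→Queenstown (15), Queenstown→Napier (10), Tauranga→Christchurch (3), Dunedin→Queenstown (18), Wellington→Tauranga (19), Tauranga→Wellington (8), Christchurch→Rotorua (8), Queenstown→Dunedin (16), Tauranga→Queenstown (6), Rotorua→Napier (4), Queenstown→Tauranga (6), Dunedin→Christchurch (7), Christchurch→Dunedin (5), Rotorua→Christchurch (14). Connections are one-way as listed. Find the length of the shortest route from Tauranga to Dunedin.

Routes from Tauranga to Dunedin:
Tauranga → Christchurch → Queenstown → Dunedin: 3 + 15 + 16 = 34
Tauranga → Queenstown → Dunedin: 6 + 16 = 22
Tauranga → Christchurch → Rotorua → Napier → Queenstown → Dunedin: 3 + 8 + 4 + 11 + 16 = 42
Tauranga → Queenstown → Napier → Rotorua → Christchurch → Dunedin: 6 + 10 + 5 + 14 + 5 = 40
Tauranga → Christchurch → Dunedin: 3 + 5 = 8
The minimum is 8 mi.

8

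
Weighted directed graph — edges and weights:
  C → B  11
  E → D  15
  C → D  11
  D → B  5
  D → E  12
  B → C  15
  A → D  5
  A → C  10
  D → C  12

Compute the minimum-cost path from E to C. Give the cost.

27

Paths from E to C:
E -> D -> B -> C: 15 + 5 + 15 = 35
E -> D -> C: 15 + 12 = 27
Best route has total 27.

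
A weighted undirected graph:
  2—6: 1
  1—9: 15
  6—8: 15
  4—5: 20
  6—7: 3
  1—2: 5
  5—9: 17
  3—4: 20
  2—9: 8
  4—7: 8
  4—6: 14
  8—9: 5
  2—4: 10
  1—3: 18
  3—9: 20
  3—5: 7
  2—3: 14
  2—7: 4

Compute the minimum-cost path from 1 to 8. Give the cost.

18

A few of the 1→8 routes:
1 -> 9 -> 2 -> 6 -> 8: 15 + 8 + 1 + 15 = 39
1 -> 9 -> 8: 15 + 5 = 20
1 -> 2 -> 6 -> 8: 5 + 1 + 15 = 21
1 -> 2 -> 7 -> 6 -> 8: 5 + 4 + 3 + 15 = 27
1 -> 2 -> 9 -> 8: 5 + 8 + 5 = 18
The minimum is 18.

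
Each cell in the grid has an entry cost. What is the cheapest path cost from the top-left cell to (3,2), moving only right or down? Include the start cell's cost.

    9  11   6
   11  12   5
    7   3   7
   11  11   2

Cheapest: [0,0] → [1,0] → [2,0] → [2,1] → [2,2] → [3,2]
  9 + 11 + 7 + 3 + 7 + 2 = 39
(Top row then right column would cost 40.)

39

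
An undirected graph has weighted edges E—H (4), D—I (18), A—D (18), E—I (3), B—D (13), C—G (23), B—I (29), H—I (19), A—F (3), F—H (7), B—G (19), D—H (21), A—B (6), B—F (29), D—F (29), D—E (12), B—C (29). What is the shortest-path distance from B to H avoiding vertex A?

A few of the B→H routes:
B→D→E→H: 13 + 12 + 4 = 29
B→F→H: 29 + 7 = 36
B→I→E→H: 29 + 3 + 4 = 36
B→D→H: 13 + 21 = 34
Shortest: 29.

29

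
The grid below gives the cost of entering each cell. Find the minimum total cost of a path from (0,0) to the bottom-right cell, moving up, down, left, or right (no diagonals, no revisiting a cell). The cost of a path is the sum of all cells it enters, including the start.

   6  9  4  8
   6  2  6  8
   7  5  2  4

Path [0,0] -> [1,0] -> [1,1] -> [2,1] -> [2,2] -> [2,3]: 6 + 6 + 2 + 5 + 2 + 4 = 25.

25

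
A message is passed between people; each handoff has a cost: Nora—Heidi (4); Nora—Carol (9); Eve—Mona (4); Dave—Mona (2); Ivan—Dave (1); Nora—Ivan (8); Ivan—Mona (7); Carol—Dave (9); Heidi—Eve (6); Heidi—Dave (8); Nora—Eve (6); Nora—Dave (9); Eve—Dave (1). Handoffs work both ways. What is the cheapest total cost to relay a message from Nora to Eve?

6

A few of the Nora→Eve routes:
Nora→Ivan→Dave→Eve: 8 + 1 + 1 = 10
Nora→Dave→Eve: 9 + 1 = 10
Nora→Eve: 6
Shortest: 6.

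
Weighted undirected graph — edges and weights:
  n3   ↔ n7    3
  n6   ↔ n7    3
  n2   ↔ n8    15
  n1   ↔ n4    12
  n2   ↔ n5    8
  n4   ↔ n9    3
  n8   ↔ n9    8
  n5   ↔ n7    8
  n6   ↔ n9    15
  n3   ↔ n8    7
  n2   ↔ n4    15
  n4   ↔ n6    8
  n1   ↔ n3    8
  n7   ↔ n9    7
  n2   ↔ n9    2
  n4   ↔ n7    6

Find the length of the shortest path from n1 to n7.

Some routes from n1 to n7:
n1→n3→n8→n9→n7: 8 + 7 + 8 + 7 = 30
n1→n4→n9→n7: 12 + 3 + 7 = 22
n1→n4→n6→n7: 12 + 8 + 3 = 23
n1→n4→n7: 12 + 6 = 18
n1→n3→n7: 8 + 3 = 11
Best route has total 11.

11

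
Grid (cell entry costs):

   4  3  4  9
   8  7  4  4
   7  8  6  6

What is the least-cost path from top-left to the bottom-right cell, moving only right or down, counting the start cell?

25

Path (0,0) -> (0,1) -> (0,2) -> (1,2) -> (1,3) -> (2,3): 4 + 3 + 4 + 4 + 4 + 6 = 25.
(Top row then right column would cost 30.)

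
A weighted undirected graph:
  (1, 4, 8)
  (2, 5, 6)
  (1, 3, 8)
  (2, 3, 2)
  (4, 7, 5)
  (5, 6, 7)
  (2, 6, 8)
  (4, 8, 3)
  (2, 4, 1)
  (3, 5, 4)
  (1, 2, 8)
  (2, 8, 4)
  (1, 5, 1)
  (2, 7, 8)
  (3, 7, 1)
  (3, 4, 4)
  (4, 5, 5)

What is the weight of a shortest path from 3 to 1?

5

Some routes from 3 to 1:
3 -> 2 -> 5 -> 1: 2 + 6 + 1 = 9
3 -> 1: 8
3 -> 2 -> 4 -> 5 -> 1: 2 + 1 + 5 + 1 = 9
3 -> 5 -> 1: 4 + 1 = 5
3 -> 4 -> 5 -> 1: 4 + 5 + 1 = 10
The minimum is 5.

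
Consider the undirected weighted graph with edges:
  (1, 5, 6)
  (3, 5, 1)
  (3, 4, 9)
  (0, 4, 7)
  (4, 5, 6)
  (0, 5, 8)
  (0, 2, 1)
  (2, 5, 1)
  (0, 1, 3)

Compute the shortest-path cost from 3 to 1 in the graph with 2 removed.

7

A few of the 3→1 routes:
3 -> 4 -> 5 -> 0 -> 1: 9 + 6 + 8 + 3 = 26
3 -> 4 -> 0 -> 1: 9 + 7 + 3 = 19
3 -> 4 -> 5 -> 1: 9 + 6 + 6 = 21
3 -> 5 -> 0 -> 1: 1 + 8 + 3 = 12
3 -> 5 -> 4 -> 0 -> 1: 1 + 6 + 7 + 3 = 17
3 -> 5 -> 1: 1 + 6 = 7
Best route has total 7.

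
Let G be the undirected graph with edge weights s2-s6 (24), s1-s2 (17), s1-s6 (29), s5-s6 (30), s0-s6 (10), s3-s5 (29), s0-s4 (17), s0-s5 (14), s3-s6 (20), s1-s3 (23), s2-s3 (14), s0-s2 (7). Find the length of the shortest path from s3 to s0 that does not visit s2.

Paths from s3 to s0 avoiding s2:
s3→s1→s6→s0: 23 + 29 + 10 = 62
s3→s6→s0: 20 + 10 = 30
s3→s5→s0: 29 + 14 = 43
s3→s5→s6→s0: 29 + 30 + 10 = 69
s3→s1→s6→s5→s0: 23 + 29 + 30 + 14 = 96
s3→s6→s5→s0: 20 + 30 + 14 = 64
The minimum is 30.

30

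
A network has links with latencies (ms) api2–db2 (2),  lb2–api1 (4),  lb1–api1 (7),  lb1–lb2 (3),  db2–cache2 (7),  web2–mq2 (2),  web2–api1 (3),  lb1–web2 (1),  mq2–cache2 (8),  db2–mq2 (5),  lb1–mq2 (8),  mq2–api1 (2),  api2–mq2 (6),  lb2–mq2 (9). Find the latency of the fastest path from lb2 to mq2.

6

Comparing a few candidate routes:
lb2 -> lb1 -> web2 -> mq2: 3 + 1 + 2 = 6
lb2 -> mq2: 9
lb2 -> api1 -> mq2: 4 + 2 = 6
lb2 -> lb1 -> web2 -> api1 -> mq2: 3 + 1 + 3 + 2 = 9
lb2 -> api1 -> web2 -> mq2: 4 + 3 + 2 = 9
The minimum is 6 ms.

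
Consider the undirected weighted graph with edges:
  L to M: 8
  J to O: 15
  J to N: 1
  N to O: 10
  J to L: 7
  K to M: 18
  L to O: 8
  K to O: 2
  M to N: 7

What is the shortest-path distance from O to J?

11

Comparing a few candidate routes:
O→J: 15
O→L→M→N→J: 8 + 8 + 7 + 1 = 24
O→K→M→N→J: 2 + 18 + 7 + 1 = 28
O→N→J: 10 + 1 = 11
O→L→J: 8 + 7 = 15
Best route has total 11.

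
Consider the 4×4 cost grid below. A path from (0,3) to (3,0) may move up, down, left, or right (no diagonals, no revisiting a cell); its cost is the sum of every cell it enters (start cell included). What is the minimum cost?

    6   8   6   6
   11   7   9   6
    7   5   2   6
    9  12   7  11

Take [0,3] → [1,3] → [2,3] → [2,2] → [2,1] → [2,0] → [3,0] for a total of 6 + 6 + 6 + 2 + 5 + 7 + 9 = 41.

41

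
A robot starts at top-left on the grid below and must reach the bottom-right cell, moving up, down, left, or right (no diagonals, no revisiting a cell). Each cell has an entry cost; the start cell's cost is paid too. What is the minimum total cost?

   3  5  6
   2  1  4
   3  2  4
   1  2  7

One optimal route is r0c0 r1c0 r1c1 r2c1 r3c1 r3c2.
Its cost is 3 + 2 + 1 + 2 + 2 + 7 = 17.

17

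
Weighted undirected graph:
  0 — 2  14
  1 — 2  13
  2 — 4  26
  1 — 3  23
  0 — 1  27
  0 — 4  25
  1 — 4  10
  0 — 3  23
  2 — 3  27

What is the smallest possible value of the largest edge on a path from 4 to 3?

23

A few of the 4→3 routes:
4→0→3: max(25, 23) = 25
4→1→3: max(10, 23) = 23
4→1→2→0→3: max(10, 13, 14, 23) = 23
4→0→2→1→3: max(25, 14, 13, 23) = 25
The minimum achievable maximum is 23.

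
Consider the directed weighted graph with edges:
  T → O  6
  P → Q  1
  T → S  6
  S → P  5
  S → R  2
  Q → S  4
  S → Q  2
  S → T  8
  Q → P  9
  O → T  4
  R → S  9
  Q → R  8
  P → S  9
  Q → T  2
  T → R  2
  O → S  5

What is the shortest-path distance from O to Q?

Comparing a few candidate routes:
O-T-S-P-Q: 4 + 6 + 5 + 1 = 16
O-T-S-Q: 4 + 6 + 2 = 12
O-S-P-Q: 5 + 5 + 1 = 11
O-S-Q: 5 + 2 = 7
O-T-R-S-Q: 4 + 2 + 9 + 2 = 17
The minimum is 7.

7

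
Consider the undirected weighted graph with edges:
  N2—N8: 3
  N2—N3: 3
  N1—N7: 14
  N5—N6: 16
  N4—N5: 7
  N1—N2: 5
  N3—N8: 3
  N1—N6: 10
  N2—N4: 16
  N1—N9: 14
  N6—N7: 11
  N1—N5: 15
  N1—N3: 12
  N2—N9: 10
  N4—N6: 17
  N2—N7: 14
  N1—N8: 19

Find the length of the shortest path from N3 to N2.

A few of the N3→N2 routes:
N3-N8-N2: 3 + 3 = 6
N3-N2: 3
N3-N1-N2: 12 + 5 = 17
N3-N8-N1-N2: 3 + 19 + 5 = 27
Best route has total 3.

3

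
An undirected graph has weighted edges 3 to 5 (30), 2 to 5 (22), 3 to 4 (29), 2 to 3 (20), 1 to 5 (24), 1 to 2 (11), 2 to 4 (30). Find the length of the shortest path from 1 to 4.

41

Some routes from 1 to 4:
1 -> 5 -> 3 -> 4: 24 + 30 + 29 = 83
1 -> 2 -> 5 -> 3 -> 4: 11 + 22 + 30 + 29 = 92
1 -> 2 -> 4: 11 + 30 = 41
1 -> 2 -> 3 -> 4: 11 + 20 + 29 = 60
1 -> 5 -> 2 -> 4: 24 + 22 + 30 = 76
Shortest: 41.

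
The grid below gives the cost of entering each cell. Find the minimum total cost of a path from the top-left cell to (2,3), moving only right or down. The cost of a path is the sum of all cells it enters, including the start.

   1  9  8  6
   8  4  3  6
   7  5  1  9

26

Path [0,0] → [1,0] → [1,1] → [1,2] → [2,2] → [2,3]: 1 + 8 + 4 + 3 + 1 + 9 = 26.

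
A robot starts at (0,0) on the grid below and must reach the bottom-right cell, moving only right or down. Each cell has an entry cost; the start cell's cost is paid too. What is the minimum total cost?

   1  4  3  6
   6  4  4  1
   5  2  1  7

One optimal route is r0c0→r0c1→r1c1→r2c1→r2c2→r2c3.
Its cost is 1 + 4 + 4 + 2 + 1 + 7 = 19.

19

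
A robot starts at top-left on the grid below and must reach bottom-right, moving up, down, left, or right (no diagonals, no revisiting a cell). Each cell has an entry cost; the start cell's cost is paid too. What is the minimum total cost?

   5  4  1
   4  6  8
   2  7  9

27

Cheapest: (0,0) (0,1) (0,2) (1,2) (2,2)
  5 + 4 + 1 + 8 + 9 = 27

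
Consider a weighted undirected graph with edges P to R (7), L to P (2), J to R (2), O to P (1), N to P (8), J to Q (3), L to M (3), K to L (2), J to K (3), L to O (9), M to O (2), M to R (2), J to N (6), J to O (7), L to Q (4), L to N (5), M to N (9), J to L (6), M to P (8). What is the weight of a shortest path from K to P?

4

A few of the K→P routes:
K-L-O-P: 2 + 9 + 1 = 12
K-J-R-M-O-P: 3 + 2 + 2 + 2 + 1 = 10
K-L-M-O-P: 2 + 3 + 2 + 1 = 8
K-L-P: 2 + 2 = 4
K-J-O-P: 3 + 7 + 1 = 11
K-J-L-P: 3 + 6 + 2 = 11
Best route has total 4.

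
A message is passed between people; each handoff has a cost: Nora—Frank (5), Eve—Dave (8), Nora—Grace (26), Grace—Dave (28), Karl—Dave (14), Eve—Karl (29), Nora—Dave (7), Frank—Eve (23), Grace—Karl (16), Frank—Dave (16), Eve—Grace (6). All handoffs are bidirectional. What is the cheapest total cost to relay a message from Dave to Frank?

Checking several routes:
Dave - Eve - Frank: 8 + 23 = 31
Dave - Frank: 16
Dave - Nora - Frank: 7 + 5 = 12
The minimum is 12.

12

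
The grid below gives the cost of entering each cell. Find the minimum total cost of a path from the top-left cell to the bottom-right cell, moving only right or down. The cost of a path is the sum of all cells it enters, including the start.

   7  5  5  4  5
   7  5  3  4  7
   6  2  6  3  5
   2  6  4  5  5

37

Take [0,0] → [0,1] → [0,2] → [1,2] → [1,3] → [2,3] → [2,4] → [3,4] for a total of 7 + 5 + 5 + 3 + 4 + 3 + 5 + 5 = 37.
(Top row then right column would cost 43.)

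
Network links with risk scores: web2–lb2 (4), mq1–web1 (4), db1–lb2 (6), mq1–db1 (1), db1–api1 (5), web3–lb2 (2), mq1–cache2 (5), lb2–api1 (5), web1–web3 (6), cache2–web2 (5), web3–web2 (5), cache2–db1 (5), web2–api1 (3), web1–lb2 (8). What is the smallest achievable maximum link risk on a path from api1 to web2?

Comparing a few candidate routes:
api1 → lb2 → web3 → web2: max(5, 2, 5) = 5
api1 → lb2 → web2: max(5, 4) = 5
api1 → db1 → cache2 → web2: max(5, 5, 5) = 5
api1 → web2: max(3) = 3
api1 → db1 → mq1 → cache2 → web2: max(5, 1, 5, 5) = 5
Best route has worst link 3.

3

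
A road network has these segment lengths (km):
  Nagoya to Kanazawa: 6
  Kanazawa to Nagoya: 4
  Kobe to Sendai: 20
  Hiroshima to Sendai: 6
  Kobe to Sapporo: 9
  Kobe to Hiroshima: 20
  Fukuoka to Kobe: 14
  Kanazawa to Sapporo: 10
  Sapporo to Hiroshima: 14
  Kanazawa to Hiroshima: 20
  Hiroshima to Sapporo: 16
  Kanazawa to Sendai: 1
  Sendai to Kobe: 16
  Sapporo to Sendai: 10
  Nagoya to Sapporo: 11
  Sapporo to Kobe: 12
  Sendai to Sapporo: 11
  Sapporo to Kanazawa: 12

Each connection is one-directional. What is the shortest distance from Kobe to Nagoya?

Candidate routes:
Kobe-Sapporo-Kanazawa-Nagoya: 9 + 12 + 4 = 25
Kobe-Sendai-Sapporo-Kanazawa-Nagoya: 20 + 11 + 12 + 4 = 47
Kobe-Hiroshima-Sendai-Sapporo-Kanazawa-Nagoya: 20 + 6 + 11 + 12 + 4 = 53
Kobe-Hiroshima-Sapporo-Kanazawa-Nagoya: 20 + 16 + 12 + 4 = 52
Shortest: 25 km.

25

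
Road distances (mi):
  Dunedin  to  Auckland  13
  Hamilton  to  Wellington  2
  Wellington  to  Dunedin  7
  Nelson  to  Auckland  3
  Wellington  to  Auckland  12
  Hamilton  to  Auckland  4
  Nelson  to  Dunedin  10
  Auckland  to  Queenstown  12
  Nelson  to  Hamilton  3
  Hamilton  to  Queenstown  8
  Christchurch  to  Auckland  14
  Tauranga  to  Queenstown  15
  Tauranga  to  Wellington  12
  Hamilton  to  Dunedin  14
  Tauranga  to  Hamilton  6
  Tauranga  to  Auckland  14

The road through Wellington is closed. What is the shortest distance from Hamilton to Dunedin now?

13

Comparing a few candidate routes:
Hamilton→Auckland→Dunedin: 4 + 13 = 17
Hamilton→Dunedin: 14
Hamilton→Auckland→Nelson→Dunedin: 4 + 3 + 10 = 17
Hamilton→Nelson→Dunedin: 3 + 10 = 13
Shortest: 13 mi.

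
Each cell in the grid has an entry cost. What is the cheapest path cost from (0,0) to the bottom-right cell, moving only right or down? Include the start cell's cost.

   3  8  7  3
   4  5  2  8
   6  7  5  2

21

Take (0,0) → (1,0) → (1,1) → (1,2) → (2,2) → (2,3) for a total of 3 + 4 + 5 + 2 + 5 + 2 = 21.
For comparison, the top-then-right route costs 31.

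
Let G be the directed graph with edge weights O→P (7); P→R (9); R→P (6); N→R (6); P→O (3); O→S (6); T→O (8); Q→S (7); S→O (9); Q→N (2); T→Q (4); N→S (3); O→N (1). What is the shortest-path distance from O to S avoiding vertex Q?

Routes from O to S avoiding Q:
O - N - S: 1 + 3 = 4
O - S: 6
Best route has total 4.

4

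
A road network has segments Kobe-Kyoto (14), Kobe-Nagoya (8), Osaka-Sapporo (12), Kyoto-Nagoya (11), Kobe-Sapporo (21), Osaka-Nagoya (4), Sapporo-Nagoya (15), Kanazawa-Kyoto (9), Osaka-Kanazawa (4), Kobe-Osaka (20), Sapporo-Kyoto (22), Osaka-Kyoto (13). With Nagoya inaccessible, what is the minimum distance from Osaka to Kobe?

20

Checking several routes:
Osaka -> Kyoto -> Sapporo -> Kobe: 13 + 22 + 21 = 56
Osaka -> Kyoto -> Kobe: 13 + 14 = 27
Osaka -> Sapporo -> Kobe: 12 + 21 = 33
Osaka -> Sapporo -> Kyoto -> Kobe: 12 + 22 + 14 = 48
Osaka -> Kobe: 20
Osaka -> Kanazawa -> Kyoto -> Kobe: 4 + 9 + 14 = 27
Shortest: 20 mi.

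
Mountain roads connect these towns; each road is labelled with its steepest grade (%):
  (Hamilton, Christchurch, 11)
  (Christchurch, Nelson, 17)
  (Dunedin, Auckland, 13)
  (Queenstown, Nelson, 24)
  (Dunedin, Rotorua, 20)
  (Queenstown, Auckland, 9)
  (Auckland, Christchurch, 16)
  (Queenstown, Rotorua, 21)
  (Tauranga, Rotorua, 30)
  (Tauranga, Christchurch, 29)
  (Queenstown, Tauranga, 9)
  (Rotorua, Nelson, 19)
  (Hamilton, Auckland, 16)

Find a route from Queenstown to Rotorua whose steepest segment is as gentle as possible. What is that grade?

19

A few of the Queenstown→Rotorua routes:
Queenstown-Rotorua: max(21) = 21
Queenstown-Auckland-Dunedin-Rotorua: max(9, 13, 20) = 20
Queenstown-Auckland-Christchurch-Nelson-Rotorua: max(9, 16, 17, 19) = 19
Queenstown-Auckland-Hamilton-Christchurch-Nelson-Rotorua: max(9, 16, 11, 17, 19) = 19
Best route has worst link 19%.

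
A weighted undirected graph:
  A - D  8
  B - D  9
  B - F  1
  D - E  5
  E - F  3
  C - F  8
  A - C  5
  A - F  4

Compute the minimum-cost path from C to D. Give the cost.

13

Paths from C to D:
C→F→B→D: 8 + 1 + 9 = 18
C→A→D: 5 + 8 = 13
C→F→A→D: 8 + 4 + 8 = 20
C→F→E→D: 8 + 3 + 5 = 16
C→A→F→B→D: 5 + 4 + 1 + 9 = 19
C→A→F→E→D: 5 + 4 + 3 + 5 = 17
Best route has total 13.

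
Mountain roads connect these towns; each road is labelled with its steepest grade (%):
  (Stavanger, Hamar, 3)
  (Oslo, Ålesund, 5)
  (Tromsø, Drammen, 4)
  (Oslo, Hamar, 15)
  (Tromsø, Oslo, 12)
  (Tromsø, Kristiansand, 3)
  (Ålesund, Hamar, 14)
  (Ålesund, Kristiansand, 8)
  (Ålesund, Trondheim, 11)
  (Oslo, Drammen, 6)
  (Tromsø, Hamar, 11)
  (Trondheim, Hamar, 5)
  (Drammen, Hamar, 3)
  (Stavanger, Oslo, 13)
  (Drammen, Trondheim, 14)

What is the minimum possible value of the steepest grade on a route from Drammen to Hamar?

3

Checking several routes:
Drammen→Oslo→Ålesund→Kristiansand→Tromsø→Hamar: max(6, 5, 8, 3, 11) = 11
Drammen→Hamar: max(3) = 3
Drammen→Oslo→Ålesund→Trondheim→Hamar: max(6, 5, 11, 5) = 11
The minimum achievable maximum is 3%.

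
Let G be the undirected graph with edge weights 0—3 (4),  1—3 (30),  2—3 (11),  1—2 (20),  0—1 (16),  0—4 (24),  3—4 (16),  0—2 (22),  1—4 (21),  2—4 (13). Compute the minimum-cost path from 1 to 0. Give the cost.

Some routes from 1 to 0:
1→0: 16
1→3→0: 30 + 4 = 34
1→2→3→0: 20 + 11 + 4 = 35
Best route has total 16.

16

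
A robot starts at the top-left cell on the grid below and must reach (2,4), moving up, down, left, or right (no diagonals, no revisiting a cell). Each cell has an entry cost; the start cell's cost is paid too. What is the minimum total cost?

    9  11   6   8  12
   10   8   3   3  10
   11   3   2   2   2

Take [0,0]→[0,1]→[0,2]→[1,2]→[2,2]→[2,3]→[2,4] for a total of 9 + 11 + 6 + 3 + 2 + 2 + 2 = 35.

35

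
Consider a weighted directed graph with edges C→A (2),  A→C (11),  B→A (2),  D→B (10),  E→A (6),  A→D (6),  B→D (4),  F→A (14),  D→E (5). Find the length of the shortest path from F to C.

25

Candidate routes:
F→A→C: 14 + 11 = 25
Best route has total 25.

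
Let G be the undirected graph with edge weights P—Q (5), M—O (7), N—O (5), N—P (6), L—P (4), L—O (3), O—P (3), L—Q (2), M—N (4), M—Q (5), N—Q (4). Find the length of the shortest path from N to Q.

4

Some routes from N to Q:
N -> Q: 4
N -> O -> L -> Q: 5 + 3 + 2 = 10
N -> M -> Q: 4 + 5 = 9
Best route has total 4.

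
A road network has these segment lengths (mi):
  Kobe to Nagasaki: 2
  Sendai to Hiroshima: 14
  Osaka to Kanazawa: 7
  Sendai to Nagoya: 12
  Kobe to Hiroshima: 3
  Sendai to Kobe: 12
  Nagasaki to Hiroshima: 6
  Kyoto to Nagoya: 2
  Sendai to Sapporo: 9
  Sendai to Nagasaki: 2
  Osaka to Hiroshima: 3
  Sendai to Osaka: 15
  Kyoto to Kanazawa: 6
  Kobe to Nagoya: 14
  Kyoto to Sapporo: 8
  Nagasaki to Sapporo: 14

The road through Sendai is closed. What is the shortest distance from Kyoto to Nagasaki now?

18

Checking several routes:
Kyoto - Kanazawa - Osaka - Hiroshima - Kobe - Nagasaki: 6 + 7 + 3 + 3 + 2 = 21
Kyoto - Nagoya - Kobe - Nagasaki: 2 + 14 + 2 = 18
Kyoto - Kanazawa - Osaka - Hiroshima - Nagasaki: 6 + 7 + 3 + 6 = 22
The minimum is 18 mi.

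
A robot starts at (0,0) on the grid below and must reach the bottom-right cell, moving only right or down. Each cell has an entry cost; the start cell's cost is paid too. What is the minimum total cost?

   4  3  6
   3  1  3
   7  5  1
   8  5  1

13

Take r0c0→r0c1→r1c1→r1c2→r2c2→r3c2 for a total of 4 + 3 + 1 + 3 + 1 + 1 = 13.
(Top row then right column would cost 18.)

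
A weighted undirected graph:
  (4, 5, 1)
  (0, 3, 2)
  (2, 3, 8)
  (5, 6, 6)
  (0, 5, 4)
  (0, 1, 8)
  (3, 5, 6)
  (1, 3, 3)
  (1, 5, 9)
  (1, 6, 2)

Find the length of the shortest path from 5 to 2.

14

Some routes from 5 to 2:
5-6-1-0-3-2: 6 + 2 + 8 + 2 + 8 = 26
5-3-2: 6 + 8 = 14
5-6-1-3-2: 6 + 2 + 3 + 8 = 19
5-0-1-3-2: 4 + 8 + 3 + 8 = 23
5-1-3-2: 9 + 3 + 8 = 20
5-0-3-2: 4 + 2 + 8 = 14
The minimum is 14.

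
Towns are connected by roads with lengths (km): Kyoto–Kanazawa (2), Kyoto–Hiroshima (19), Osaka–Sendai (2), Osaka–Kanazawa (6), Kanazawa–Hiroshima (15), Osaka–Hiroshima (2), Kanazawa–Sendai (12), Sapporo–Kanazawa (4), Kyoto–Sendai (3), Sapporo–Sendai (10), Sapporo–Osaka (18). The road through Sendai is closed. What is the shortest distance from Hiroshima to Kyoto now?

10

Candidate routes:
Hiroshima -> Osaka -> Kanazawa -> Kyoto: 2 + 6 + 2 = 10
Hiroshima -> Kyoto: 19
Hiroshima -> Osaka -> Sapporo -> Kanazawa -> Kyoto: 2 + 18 + 4 + 2 = 26
Hiroshima -> Kanazawa -> Kyoto: 15 + 2 = 17
The minimum is 10 km.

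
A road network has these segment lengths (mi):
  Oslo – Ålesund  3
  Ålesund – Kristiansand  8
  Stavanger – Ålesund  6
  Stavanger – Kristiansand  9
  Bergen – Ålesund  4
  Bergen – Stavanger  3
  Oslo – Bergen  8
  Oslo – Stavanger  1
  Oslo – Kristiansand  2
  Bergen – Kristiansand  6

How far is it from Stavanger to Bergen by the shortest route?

Checking several routes:
Stavanger → Bergen: 3
Stavanger → Oslo → Kristiansand → Bergen: 1 + 2 + 6 = 9
Stavanger → Oslo → Bergen: 1 + 8 = 9
Stavanger → Oslo → Ålesund → Bergen: 1 + 3 + 4 = 8
The minimum is 3 mi.

3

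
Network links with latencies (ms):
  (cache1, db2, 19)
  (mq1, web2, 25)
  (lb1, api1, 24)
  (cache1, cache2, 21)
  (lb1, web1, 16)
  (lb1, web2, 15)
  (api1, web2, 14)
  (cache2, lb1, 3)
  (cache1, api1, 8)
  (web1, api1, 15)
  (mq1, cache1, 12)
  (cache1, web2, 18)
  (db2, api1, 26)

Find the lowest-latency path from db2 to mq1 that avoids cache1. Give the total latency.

65

Candidate routes:
db2→api1→web2→mq1: 26 + 14 + 25 = 65
db2→api1→web1→lb1→web2→mq1: 26 + 15 + 16 + 15 + 25 = 97
db2→api1→lb1→web2→mq1: 26 + 24 + 15 + 25 = 90
Best route has total 65 ms.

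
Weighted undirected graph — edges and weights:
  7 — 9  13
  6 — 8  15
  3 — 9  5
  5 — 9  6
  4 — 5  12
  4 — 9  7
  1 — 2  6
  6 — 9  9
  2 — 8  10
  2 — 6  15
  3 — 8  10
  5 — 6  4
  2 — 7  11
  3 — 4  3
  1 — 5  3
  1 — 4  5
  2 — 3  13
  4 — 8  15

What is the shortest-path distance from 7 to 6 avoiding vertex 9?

Checking several routes:
7→2→8→6: 11 + 10 + 15 = 36
7→2→6: 11 + 15 = 26
7→2→1→5→6: 11 + 6 + 3 + 4 = 24
Shortest: 24.

24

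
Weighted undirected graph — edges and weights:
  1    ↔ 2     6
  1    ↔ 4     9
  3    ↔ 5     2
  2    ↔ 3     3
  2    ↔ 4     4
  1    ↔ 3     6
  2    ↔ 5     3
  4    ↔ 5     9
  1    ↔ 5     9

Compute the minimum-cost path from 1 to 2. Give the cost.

Some routes from 1 to 2:
1 - 3 - 5 - 2: 6 + 2 + 3 = 11
1 - 5 - 2: 9 + 3 = 12
1 - 2: 6
1 - 3 - 2: 6 + 3 = 9
Best route has total 6.

6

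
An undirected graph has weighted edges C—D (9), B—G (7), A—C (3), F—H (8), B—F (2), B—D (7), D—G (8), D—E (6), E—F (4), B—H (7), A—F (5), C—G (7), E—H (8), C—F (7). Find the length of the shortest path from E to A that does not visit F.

18

Checking several routes:
E-D-G-C-A: 6 + 8 + 7 + 3 = 24
E-D-B-G-C-A: 6 + 7 + 7 + 7 + 3 = 30
E-D-C-A: 6 + 9 + 3 = 18
The minimum is 18.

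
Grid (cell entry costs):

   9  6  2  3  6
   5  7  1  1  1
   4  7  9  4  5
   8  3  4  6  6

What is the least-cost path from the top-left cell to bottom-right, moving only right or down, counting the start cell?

Take r0c0 → r0c1 → r0c2 → r1c2 → r1c3 → r1c4 → r2c4 → r3c4 for a total of 9 + 6 + 2 + 1 + 1 + 1 + 5 + 6 = 31.

31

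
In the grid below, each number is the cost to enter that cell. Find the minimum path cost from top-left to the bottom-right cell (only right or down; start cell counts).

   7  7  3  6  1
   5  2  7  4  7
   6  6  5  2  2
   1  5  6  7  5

34

One optimal route is (0,0)→(1,0)→(1,1)→(1,2)→(1,3)→(2,3)→(2,4)→(3,4).
Its cost is 7 + 5 + 2 + 7 + 4 + 2 + 2 + 5 = 34.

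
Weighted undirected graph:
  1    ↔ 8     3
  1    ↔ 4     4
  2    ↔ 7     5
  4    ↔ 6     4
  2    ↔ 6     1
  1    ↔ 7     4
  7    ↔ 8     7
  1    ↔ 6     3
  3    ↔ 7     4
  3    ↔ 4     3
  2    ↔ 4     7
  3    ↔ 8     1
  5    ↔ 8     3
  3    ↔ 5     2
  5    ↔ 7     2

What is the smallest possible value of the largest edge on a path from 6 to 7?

Checking several routes:
6-4-3-5-7: max(4, 3, 2, 2) = 4
6-1-8-3-5-7: max(3, 3, 1, 2, 2) = 3
6-4-3-8-5-7: max(4, 3, 1, 3, 2) = 4
6-1-8-5-7: max(3, 3, 3, 2) = 3
6-4-3-5-8-1-7: max(4, 3, 2, 3, 3, 4) = 4
The minimum achievable maximum is 3.

3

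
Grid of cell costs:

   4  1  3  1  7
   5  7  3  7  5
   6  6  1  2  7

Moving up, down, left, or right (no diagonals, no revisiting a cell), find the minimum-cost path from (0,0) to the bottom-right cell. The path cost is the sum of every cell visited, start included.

Take (0,0)→(0,1)→(0,2)→(1,2)→(2,2)→(2,3)→(2,4) for a total of 4 + 1 + 3 + 3 + 1 + 2 + 7 = 21.

21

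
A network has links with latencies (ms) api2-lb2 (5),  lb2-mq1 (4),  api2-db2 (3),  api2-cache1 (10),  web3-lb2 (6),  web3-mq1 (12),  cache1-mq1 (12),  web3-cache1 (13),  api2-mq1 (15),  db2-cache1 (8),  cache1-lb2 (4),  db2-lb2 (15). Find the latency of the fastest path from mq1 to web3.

Comparing a few candidate routes:
mq1 - web3: 12
mq1 - lb2 - web3: 4 + 6 = 10
mq1 - lb2 - cache1 - web3: 4 + 4 + 13 = 21
Best route has total 10 ms.

10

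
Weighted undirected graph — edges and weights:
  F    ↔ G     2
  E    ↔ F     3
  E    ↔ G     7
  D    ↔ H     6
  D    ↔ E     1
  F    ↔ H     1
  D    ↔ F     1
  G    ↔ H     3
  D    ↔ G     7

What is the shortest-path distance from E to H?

Some routes from E to H:
E - F - H: 3 + 1 = 4
E - D - F - G - H: 1 + 1 + 2 + 3 = 7
E - D - F - H: 1 + 1 + 1 = 3
E - D - H: 1 + 6 = 7
Best route has total 3.

3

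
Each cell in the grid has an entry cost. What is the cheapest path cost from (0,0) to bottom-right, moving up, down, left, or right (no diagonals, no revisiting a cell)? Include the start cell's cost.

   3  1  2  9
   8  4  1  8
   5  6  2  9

Take r0c0 → r0c1 → r0c2 → r1c2 → r2c2 → r2c3 for a total of 3 + 1 + 2 + 1 + 2 + 9 = 18.

18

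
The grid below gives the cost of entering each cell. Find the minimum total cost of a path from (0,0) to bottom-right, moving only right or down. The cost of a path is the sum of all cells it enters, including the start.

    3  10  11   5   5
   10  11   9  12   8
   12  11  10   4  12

54

Path [0,0] → [0,1] → [0,2] → [0,3] → [0,4] → [1,4] → [2,4]: 3 + 10 + 11 + 5 + 5 + 8 + 12 = 54.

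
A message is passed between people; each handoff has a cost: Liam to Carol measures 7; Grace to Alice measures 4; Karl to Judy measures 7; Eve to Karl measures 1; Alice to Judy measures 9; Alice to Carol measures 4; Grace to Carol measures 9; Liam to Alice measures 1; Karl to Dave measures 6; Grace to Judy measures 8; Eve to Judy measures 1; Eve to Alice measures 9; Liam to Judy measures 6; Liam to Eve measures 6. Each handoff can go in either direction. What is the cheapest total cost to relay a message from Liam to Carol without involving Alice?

Candidate routes:
Liam-Judy-Grace-Carol: 6 + 8 + 9 = 23
Liam-Eve-Judy-Grace-Carol: 6 + 1 + 8 + 9 = 24
Liam-Eve-Karl-Judy-Grace-Carol: 6 + 1 + 7 + 8 + 9 = 31
Liam-Carol: 7
The minimum is 7.

7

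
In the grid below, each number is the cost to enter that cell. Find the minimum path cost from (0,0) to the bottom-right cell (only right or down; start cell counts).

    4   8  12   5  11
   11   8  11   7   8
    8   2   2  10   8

42

Path [0,0]→[0,1]→[1,1]→[2,1]→[2,2]→[2,3]→[2,4]: 4 + 8 + 8 + 2 + 2 + 10 + 8 = 42.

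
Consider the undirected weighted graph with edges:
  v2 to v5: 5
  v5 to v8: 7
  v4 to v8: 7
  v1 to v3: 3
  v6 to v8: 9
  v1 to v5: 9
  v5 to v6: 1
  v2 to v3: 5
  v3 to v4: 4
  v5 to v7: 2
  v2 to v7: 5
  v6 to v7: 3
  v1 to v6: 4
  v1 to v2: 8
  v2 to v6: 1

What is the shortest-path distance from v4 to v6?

A few of the v4→v6 routes:
v4→v8→v5→v6: 7 + 7 + 1 = 15
v4→v3→v1→v6: 4 + 3 + 4 = 11
v4→v3→v2→v5→v6: 4 + 5 + 5 + 1 = 15
v4→v8→v6: 7 + 9 = 16
v4→v3→v2→v6: 4 + 5 + 1 = 10
Best route has total 10.

10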